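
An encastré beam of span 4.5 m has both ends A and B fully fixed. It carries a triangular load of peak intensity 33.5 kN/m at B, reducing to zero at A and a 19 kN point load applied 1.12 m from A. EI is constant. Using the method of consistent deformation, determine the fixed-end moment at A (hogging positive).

Release both end moments; the primary structure is a simply-supported span AB with redundants M_A and M_B.
End rotations of the released simple span under the applied load (×1/EI):
  at A: triangular load, peak 33.5: 7w₀L³/(360EI) = 59.36/EI
  at B: triangular load, peak 33.5: w₀L³/(45EI) = 67.84/EI
  at A: point load 19 at a = 1.12: Pab(L + b)/(6LEI) = 20.99/EI
  at B: point load 19 at a = 1.12: Pab(L + a)/(6LEI) = 14.97/EI
  θ_A0 = 80.35/EI,  θ_B0 = 82.81/EI
Flexibility coefficients: a unit moment at one end gives L/(3EI) there and L/(6EI) at the far end, so f₁₁ = f₂₂ = 1.5/EI and f₁₂ = f₂₁ = 0.75/EI.
Compatibility — zero rotation at each built-in end:
  1.5 M_A + 0.75 M_B = 80.35
  0.75 M_A + 1.5 M_B = 82.81
Solving the pair gives M_A = 34.62 kN·m and M_B = 37.9 kN·m (hogging).

M_A = 34.62 kN·m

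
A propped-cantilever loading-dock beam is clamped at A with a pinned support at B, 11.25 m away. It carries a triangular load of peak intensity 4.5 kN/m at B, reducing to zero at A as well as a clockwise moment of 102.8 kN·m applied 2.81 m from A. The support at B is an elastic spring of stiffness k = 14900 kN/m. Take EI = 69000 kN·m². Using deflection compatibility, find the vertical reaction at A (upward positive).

Release the roller at B. Primary structure: cantilever fixed at A.
Deflection at B on the released cantilever, summing each load's contribution:
  triangular load, peak 4.5 at the free end: 11w₀L⁴/(120EI) = 6607/EI
  clockwise couple 102.8 at a = 2.81: M₀a(2L − a)/(2EI) = 2844/EI
  δ_0 = 9451/EI
Flexibility coefficient — unit upward force at B: δ_{BB} = L³/(3EI) = 474.6/EI.
With EI = 69000 kN·m²: δ_0 = 0.13698 m and δ_{BB} = 0.006878 m/kN.
Compatibility — the spring shortens by R_B/k under the reaction it provides: δ_0 − R_B·δ_{BB} = R_B/k. With 1/k = 0.000067 m/kN, R_B = δ_0 / (δ_{BB} + 1/k) = 0.13698 / (0.006878 + 0.000067) = 19.72 kN.
Vertical equilibrium: R_A = ΣP − R_B = 25.31 − 19.72 = 5.591 kN.

R_A = 5.591 kN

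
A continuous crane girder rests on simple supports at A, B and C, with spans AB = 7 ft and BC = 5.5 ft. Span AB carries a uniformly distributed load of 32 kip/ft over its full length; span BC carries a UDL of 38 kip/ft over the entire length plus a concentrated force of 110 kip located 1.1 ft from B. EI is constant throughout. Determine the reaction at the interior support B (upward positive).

Take M_B as the redundant. Released structure: two simple spans AB and BC with a hinge at B.
Discontinuity in slope at B on the released structure — sum the simple-span end rotations:
  span AB: UDL 32: wL³/(24EI) = 457.3/EI
  span BC: UDL 38: wL³/(24EI) = 263.4/EI
  span BC: point load 110 at a = 1.1: Pab(L + b)/(6LEI) = 159.7/EI
  relative rotation θ_0 = (457.3 + 423.1)/EI = 880.5/EI
A unit hogging moment at B produces rotation L₁/(3EI) + L₂/(3EI) = 4.167/EI.
Slope continuity at B: θ_0 = M_B·4.167/EI, so M_B = 880.5/4.167 = 211.3 kip·ft (hogging).
Span AB, ΣM about A with M_B applied at B: R_B^{AB}·7 = 784 + 211.3, so R_B^{AB} = 142.2 kip and R_A = 224 − 142.2 = 81.81 kip.
Span BC, ΣM about C: R_B^{BC}·5.5 = 1059 + 211.3, so R_B^{BC} = 230.9 kip and R_C = 319 − 230.9 = 88.08 kip.
R_B = 142.2 + 230.9 = 373.1 kip.

R_B = 373.1 kip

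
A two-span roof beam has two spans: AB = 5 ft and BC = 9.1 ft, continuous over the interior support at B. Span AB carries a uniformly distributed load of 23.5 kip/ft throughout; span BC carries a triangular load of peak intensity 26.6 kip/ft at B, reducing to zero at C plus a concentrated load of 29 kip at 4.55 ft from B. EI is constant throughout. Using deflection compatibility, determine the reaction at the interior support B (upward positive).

R_B = 201.3 kip

Insert a hinge at B; M_B is the redundant, and each span becomes simply supported.
Discontinuity in slope at B on the released structure — sum the simple-span end rotations:
  span AB: UDL 23.5: wL³/(24EI) = 122.4/EI
  span BC: triangular load, peak 26.6: w₀L³/(45EI) = 445.4/EI
  span BC: point load 29 at a = 4.55: Pab(L + b)/(6LEI) = 150.1/EI
  relative rotation θ_0 = (122.4 + 595.5)/EI = 717.9/EI
A unit hogging moment at B produces rotation L₁/(3EI) + L₂/(3EI) = 4.7/EI.
Compatibility: M_B·(L₁+L₂)/(3EI) = θ_0, giving M_B = 152.8 kip·ft (hogging).
Span AB, ΣM about A with M_B applied at B: R_B^{AB}·5 = 293.8 + 152.8, so R_B^{AB} = 89.3 kip and R_A = 117.5 − 89.3 = 28.2 kip.
Span BC, ΣM about C: R_B^{BC}·9.1 = 866.2 + 152.8, so R_B^{BC} = 112 kip and R_C = 150 − 112 = 38.06 kip.
R_B = 89.3 + 112 = 201.3 kip.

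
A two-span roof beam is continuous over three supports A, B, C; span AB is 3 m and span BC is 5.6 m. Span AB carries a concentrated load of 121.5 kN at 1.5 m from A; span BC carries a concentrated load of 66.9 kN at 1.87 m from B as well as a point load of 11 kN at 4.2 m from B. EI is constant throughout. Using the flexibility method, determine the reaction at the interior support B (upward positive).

R_B = 145.8 kN

Take M_B as the redundant. Released structure: two simple spans AB and BC with a hinge at B.
Rotations at B on the released spans (each span's end-slope, ×1/EI):
  span AB: point load 121.5 at a = 1.5: Pab(L + a)/(6LEI) = 68.34/EI
  span BC: point load 66.9 at a = 1.87: Pab(L + b)/(6LEI) = 129.6/EI
  span BC: point load 11 at a = 4.2: Pab(L + b)/(6LEI) = 13.47/EI
  relative rotation θ_0 = (68.34 + 143)/EI = 211.4/EI
A unit hogging moment at B produces rotation L₁/(3EI) + L₂/(3EI) = 2.867/EI.
Slope continuity at B: θ_0 = M_B·2.867/EI, so M_B = 211.4/2.867 = 73.74 kN·m (hogging).
Span AB, ΣM about A with M_B applied at B: R_B^{AB}·3 = 182.2 + 73.74, so R_B^{AB} = 85.33 kN and R_A = 121.5 − 85.33 = 36.17 kN.
Span BC, ΣM about C: R_B^{BC}·5.6 = 264.9 + 73.74, so R_B^{BC} = 60.48 kN and R_C = 77.9 − 60.48 = 17.42 kN.
R_B = 85.33 + 60.48 = 145.8 kN.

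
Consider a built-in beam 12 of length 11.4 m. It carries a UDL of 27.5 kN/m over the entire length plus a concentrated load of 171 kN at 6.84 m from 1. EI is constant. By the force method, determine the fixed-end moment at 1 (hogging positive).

M_1 = 485 kN·m

Release both end moments; the primary structure is a simply-supported span 12 with redundants M_1 and M_2.
On the primary (simply-supported) span, the end slopes from the loading are:
  at 1: UDL 27.5: wL³/(24EI) = 1698/EI
  at 2: UDL 27.5: wL³/(24EI) = 1698/EI
  at 1: point load 171 at a = 6.84: Pab(L + b)/(6LEI) = 1244/EI
  at 2: point load 171 at a = 6.84: Pab(L + a)/(6LEI) = 1422/EI
  θ_10 = 2942/EI,  θ_20 = 3120/EI
Flexibility coefficients: a unit moment at one end gives L/(3EI) there and L/(6EI) at the far end, so f₁₁ = f₂₂ = 3.8/EI and f₁₂ = f₂₁ = 1.9/EI.
Compatibility — zero rotation at each built-in end:
  3.8 M_1 + 1.9 M_2 = 2942
  1.9 M_1 + 3.8 M_2 = 3120
Solving the pair gives M_1 = 485 kN·m and M_2 = 578.5 kN·m (hogging).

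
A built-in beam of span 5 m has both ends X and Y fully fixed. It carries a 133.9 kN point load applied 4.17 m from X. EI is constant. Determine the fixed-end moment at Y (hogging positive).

Release both end moments; the primary structure is a simply-supported span XY with redundants M_X and M_Y.
Simple-span end rotations at X and Y under the given loads:
  at X: point load 133.9 at a = 4.17: Pab(L + b)/(6LEI) = 90.06/EI
  at Y: point load 133.9 at a = 4.17: Pab(L + a)/(6LEI) = 141.7/EI
  θ_X0 = 90.06/EI,  θ_Y0 = 141.7/EI
Flexibility coefficients: a unit moment at one end gives L/(3EI) there and L/(6EI) at the far end, so f₁₁ = f₂₂ = 1.667/EI and f₁₂ = f₂₁ = 0.8333/EI.
Compatibility — zero rotation at each built-in end:
  1.667 M_X + 0.8333 M_Y = 90.06
  0.8333 M_X + 1.667 M_Y = 141.7
Solving the pair gives M_X = 15.39 kN·m and M_Y = 77.3 kN·m (hogging).

M_Y = 77.3 kN·m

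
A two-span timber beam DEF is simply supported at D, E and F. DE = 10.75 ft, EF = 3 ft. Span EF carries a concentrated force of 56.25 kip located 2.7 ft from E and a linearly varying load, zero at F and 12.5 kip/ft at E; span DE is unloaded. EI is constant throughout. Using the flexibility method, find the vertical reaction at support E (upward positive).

Insert a hinge at E; M_E is the redundant, and each span becomes simply supported.
End slopes at the hinge E, treating each span as simply supported:
  span EF: point load 56.25 at a = 2.7: Pab(L + b)/(6LEI) = 8.353/EI
  span EF: triangular load, peak 12.5: w₀L³/(45EI) = 7.5/EI
  relative rotation θ_0 = (0 + 15.85)/EI = 15.85/EI
A unit hogging moment at E produces rotation L₁/(3EI) + L₂/(3EI) = 4.583/EI.
Slope continuity at E: θ_0 = M_E·4.583/EI, so M_E = 15.85/4.583 = 3.459 kip·ft (hogging).
Span DE, ΣM about D with M_E applied at E: R_E^{DE}·10.75 = 0 + 3.459, so R_E^{DE} = 0.3218 kip and R_D = 0 − 0.3218 = -0.3218 kip.
Span EF, ΣM about F: R_E^{EF}·3 = 54.38 + 3.459, so R_E^{EF} = 19.28 kip and R_F = 75 − 19.28 = 55.72 kip.
R_E = 0.3218 + 19.28 = 19.6 kip.

R_E = 19.6 kip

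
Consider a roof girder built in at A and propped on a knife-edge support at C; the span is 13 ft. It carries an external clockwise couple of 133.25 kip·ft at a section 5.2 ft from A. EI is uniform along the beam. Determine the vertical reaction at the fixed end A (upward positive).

Release the roller at C. Primary structure: cantilever fixed at A.
Free-end deflection of the primary structure under the applied loading (downward +):
  clockwise couple 133.25 at a = 5.2: M₀a(2L − a)/(2EI) = 7206/EI
Flexibility coefficient — unit upward force at C: δ_{CC} = L³/(3EI) = 732.3/EI.
The prop prevents deflection at C: R_C = δ_0/δ_{CC} = 7206/732.3 = 9.84 kip.
Vertical equilibrium: R_A = ΣP − R_C = 0 − 9.84 = -9.84 kip.

R_A = -9.84 kip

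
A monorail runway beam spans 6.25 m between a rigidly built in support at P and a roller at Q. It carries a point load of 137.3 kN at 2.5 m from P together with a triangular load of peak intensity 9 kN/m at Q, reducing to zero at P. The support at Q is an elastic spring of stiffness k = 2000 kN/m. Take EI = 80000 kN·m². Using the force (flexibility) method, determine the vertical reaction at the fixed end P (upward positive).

R_P = 135.9 kN

Take the reaction at Q as the redundant and release it; the primary structure is a cantilever fixed at P.
Downward deflection at the released point Q due to the loads:
  point load 137.3 at a = 2.5: Pa²(3L − a)/(6EI) = 2324/EI
  triangular load, peak 9 at the free end: 11w₀L⁴/(120EI) = 1259/EI
  δ_0 = 3583/EI
Flexibility coefficient — unit upward force at Q: δ_{QQ} = L³/(3EI) = 81.38/EI.
With EI = 80000 kN·m²: δ_0 = 0.044787 m and δ_{QQ} = 0.001017 m/kN.
Compatibility — the spring shortens by R_Q/k under the reaction it provides: δ_0 − R_Q·δ_{QQ} = R_Q/k. With 1/k = 0.0005 m/kN, R_Q = δ_0 / (δ_{QQ} + 1/k) = 0.044787 / (0.001017 + 0.0005) = 29.52 kN.
Vertical equilibrium: R_P = ΣP − R_Q = 165.4 − 29.52 = 135.9 kN.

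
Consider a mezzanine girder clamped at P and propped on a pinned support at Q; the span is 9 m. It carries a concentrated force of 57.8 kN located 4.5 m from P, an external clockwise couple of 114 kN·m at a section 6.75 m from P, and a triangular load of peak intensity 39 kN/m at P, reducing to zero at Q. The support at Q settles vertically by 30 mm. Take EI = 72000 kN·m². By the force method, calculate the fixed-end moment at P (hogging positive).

Remove the prop at Q; the released (primary) structure is a cantilever built in at P.
Free-end deflection of the primary structure under the applied loading (downward +):
  point load 57.8 at a = 4.5: Pa²(3L − a)/(6EI) = 4389/EI
  clockwise couple 114 at a = 6.75: M₀a(2L − a)/(2EI) = 4328/EI
  triangular load, peak 39 at the fixed end: w₀L⁴/(30EI) = 8529/EI
  δ_0 = 17247/EI
Tip deflection under a unit load at Q: L³/(3EI) = 243/EI.
With EI = 72000 kN·m²: δ_0 = 0.23954 m and δ_{QQ} = 0.003375 m/kN.
Compatibility — the beam at Q must follow the support down by 0.03 m: δ_0 − R_Q·δ_{QQ} = 0.03, so R_Q = (0.23954 − 0.03)/0.003375 = 62.09 kN.
Moment equilibrium about P: M_P = Σ(load moments about P) − R_Q·L = 900.6 − 62.09×9 = 341.8 kN·m.

M_P = 341.8 kN·m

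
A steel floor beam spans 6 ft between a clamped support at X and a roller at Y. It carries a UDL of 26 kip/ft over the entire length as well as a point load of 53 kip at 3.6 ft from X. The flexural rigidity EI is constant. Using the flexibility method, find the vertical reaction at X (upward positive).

R_X = 127.6 kip

Remove the prop at Y; the released (primary) structure is a cantilever built in at X.
Free-end deflection of the primary structure under the applied loading (downward +):
  UDL 26: wL⁴/(8EI) = 4212/EI
  point load 53 at a = 3.6: Pa²(3L − a)/(6EI) = 1649/EI
  δ_0 = 5861/EI
Tip deflection under a unit load at Y: L³/(3EI) = 72/EI.
The prop prevents deflection at Y: R_Y = δ_0/δ_{YY} = 5861/72 = 81.4 kip.
Vertical equilibrium: R_X = ΣP − R_Y = 209 − 81.4 = 127.6 kip.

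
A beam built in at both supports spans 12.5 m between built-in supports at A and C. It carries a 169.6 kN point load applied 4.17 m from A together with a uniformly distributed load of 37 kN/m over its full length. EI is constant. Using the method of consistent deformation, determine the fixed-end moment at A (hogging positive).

Release both end moments; the primary structure is a simply-supported span AC with redundants M_A and M_C.
End rotations of the released simple span under the applied load (×1/EI):
  at A: point load 169.6 at a = 4.17: Pab(L + b)/(6LEI) = 1636/EI
  at C: point load 169.6 at a = 4.17: Pab(L + a)/(6LEI) = 1309/EI
  at A: UDL 37: wL³/(24EI) = 3011/EI
  at C: UDL 37: wL³/(24EI) = 3011/EI
  θ_A0 = 4647/EI,  θ_C0 = 4320/EI
Flexibility coefficients: a unit moment at one end gives L/(3EI) there and L/(6EI) at the far end, so f₁₁ = f₂₂ = 4.167/EI and f₁₂ = f₂₁ = 2.083/EI.
Compatibility — zero rotation at each built-in end:
  4.167 M_A + 2.083 M_C = 4647
  2.083 M_A + 4.167 M_C = 4320
Solving the pair gives M_A = 795.8 kN·m and M_C = 639 kN·m (hogging).

M_A = 795.8 kN·m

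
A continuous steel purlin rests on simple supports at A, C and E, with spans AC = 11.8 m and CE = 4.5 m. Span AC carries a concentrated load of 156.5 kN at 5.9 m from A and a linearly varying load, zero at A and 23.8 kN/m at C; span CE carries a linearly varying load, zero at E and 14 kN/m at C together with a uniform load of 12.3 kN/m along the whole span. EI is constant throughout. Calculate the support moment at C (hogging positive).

Take M_C as the redundant. Released structure: two simple spans AC and CE with a hinge at C.
End slopes at the hinge C, treating each span as simply supported:
  span AC: point load 156.5 at a = 5.9: Pab(L + a)/(6LEI) = 1362/EI
  span AC: triangular load, peak 23.8: w₀L³/(45EI) = 869/EI
  span CE: triangular load, peak 14: w₀L³/(45EI) = 28.35/EI
  span CE: UDL 12.3: wL³/(24EI) = 46.7/EI
  relative rotation θ_0 = (2231 + 75.05)/EI = 2306/EI
A unit hogging moment at C produces rotation L₁/(3EI) + L₂/(3EI) = 5.433/EI.
Compatibility: M_C·(L₁+L₂)/(3EI) = θ_0, giving M_C = 424.4 kN·m (hogging).

M_C = 424.4 kN·m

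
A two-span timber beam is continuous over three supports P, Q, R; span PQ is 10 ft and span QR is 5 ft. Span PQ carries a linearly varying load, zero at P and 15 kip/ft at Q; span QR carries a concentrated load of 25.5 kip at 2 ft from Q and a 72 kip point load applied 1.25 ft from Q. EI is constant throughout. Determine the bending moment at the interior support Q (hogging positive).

Release continuity at Q by inserting a hinge; the redundant is the internal moment M_Q. The primary structure is two simply-supported spans PQ and QR.
End slopes at the hinge Q, treating each span as simply supported:
  span PQ: triangular load, peak 15: w₀L³/(45EI) = 333.3/EI
  span QR: point load 25.5 at a = 2: Pab(L + b)/(6LEI) = 40.8/EI
  span QR: point load 72 at a = 1.25: Pab(L + b)/(6LEI) = 98.44/EI
  relative rotation θ_0 = (333.3 + 139.2)/EI = 472.6/EI
A unit hogging moment at Q produces rotation L₁/(3EI) + L₂/(3EI) = 5/EI.
Slope continuity at Q: θ_0 = M_Q·5/EI, so M_Q = 472.6/5 = 94.51 kip·ft (hogging).

M_Q = 94.51 kip·ft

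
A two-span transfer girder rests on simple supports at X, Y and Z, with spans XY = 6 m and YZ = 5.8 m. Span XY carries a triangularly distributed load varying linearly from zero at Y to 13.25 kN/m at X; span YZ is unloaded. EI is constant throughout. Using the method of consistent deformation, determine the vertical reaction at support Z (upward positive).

Take M_Y as the redundant. Released structure: two simple spans XY and YZ with a hinge at Y.
End slopes at the hinge Y, treating each span as simply supported:
  span XY: triangular load, peak 13.25: 7w₀L³/(360EI) = 55.65/EI
  relative rotation θ_0 = (55.65 + 0)/EI = 55.65/EI
A unit hogging moment at Y produces rotation L₁/(3EI) + L₂/(3EI) = 3.933/EI.
Slope continuity at Y: θ_0 = M_Y·3.933/EI, so M_Y = 55.65/3.933 = 14.15 kN·m (hogging).
Span YZ, ΣM about Z: R_Y^{YZ}·5.8 = 0 + 14.15, so R_Y^{YZ} = 2.439 kN and R_Z = 0 − 2.439 = -2.439 kN.

R_Z = -2.439 kN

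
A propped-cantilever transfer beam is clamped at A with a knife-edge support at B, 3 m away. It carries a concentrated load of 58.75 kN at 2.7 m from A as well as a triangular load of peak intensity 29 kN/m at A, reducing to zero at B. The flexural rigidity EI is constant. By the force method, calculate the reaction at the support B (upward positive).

Take the reaction at B as the redundant and release it; the primary structure is a cantilever fixed at A.
Free-end deflection of the primary structure under the applied loading (downward +):
  point load 58.75 at a = 2.7: Pa²(3L − a)/(6EI) = 449.7/EI
  triangular load, peak 29 at the fixed end: w₀L⁴/(30EI) = 78.3/EI
  δ_0 = 528/EI
Tip deflection under a unit load at B: L³/(3EI) = 9/EI.
The prop prevents deflection at B: R_B = δ_0/δ_{BB} = 528/9 = 58.67 kN.

R_B = 58.67 kN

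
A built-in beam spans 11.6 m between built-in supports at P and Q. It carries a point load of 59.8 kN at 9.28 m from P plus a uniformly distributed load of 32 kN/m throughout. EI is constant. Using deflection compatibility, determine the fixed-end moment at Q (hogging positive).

M_Q = 447.6 kN·m

Release both end moments; the primary structure is a simply-supported span PQ with redundants M_P and M_Q.
On the primary (simply-supported) span, the end slopes from the loading are:
  at P: point load 59.8 at a = 9.28: Pab(L + b)/(6LEI) = 257.5/EI
  at Q: point load 59.8 at a = 9.28: Pab(L + a)/(6LEI) = 386.2/EI
  at P: UDL 32: wL³/(24EI) = 2081/EI
  at Q: UDL 32: wL³/(24EI) = 2081/EI
  θ_P0 = 2339/EI,  θ_Q0 = 2467/EI
Flexibility coefficients: a unit moment at one end gives L/(3EI) there and L/(6EI) at the far end, so f₁₁ = f₂₂ = 3.867/EI and f₁₂ = f₂₁ = 1.933/EI.
Compatibility — zero rotation at each built-in end:
  3.867 M_P + 1.933 M_Q = 2339
  1.933 M_P + 3.867 M_Q = 2467
Solving the pair gives M_P = 381 kN·m and M_Q = 447.6 kN·m (hogging).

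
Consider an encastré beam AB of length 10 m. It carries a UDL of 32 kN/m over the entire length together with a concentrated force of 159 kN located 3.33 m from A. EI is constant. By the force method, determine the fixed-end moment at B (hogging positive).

M_B = 384.3 kN·m

Take the two fixed-end moments M_A, M_B as redundants; the released structure is the simple span AB.
Simple-span end rotations at A and B under the given loads:
  at A: UDL 32: wL³/(24EI) = 1333/EI
  at B: UDL 32: wL³/(24EI) = 1333/EI
  at A: point load 159 at a = 3.33: Pab(L + b)/(6LEI) = 981.2/EI
  at B: point load 159 at a = 3.33: Pab(L + a)/(6LEI) = 784.6/EI
  θ_A0 = 2315/EI,  θ_B0 = 2118/EI
Flexibility coefficients: a unit moment at one end gives L/(3EI) there and L/(6EI) at the far end, so f₁₁ = f₂₂ = 3.333/EI and f₁₂ = f₂₁ = 1.667/EI.
Compatibility — zero rotation at each built-in end:
  3.333 M_A + 1.667 M_B = 2315
  1.667 M_A + 3.333 M_B = 2118
Solving the pair gives M_A = 502.2 kN·m and M_B = 384.3 kN·m (hogging).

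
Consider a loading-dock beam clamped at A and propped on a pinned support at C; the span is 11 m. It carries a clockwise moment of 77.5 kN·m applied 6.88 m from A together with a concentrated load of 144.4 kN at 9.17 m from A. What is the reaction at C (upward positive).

Choose R_C as the redundant. The primary structure is the cantilever fixed at A.
Downward deflection at the released point C due to the loads:
  clockwise couple 77.5 at a = 6.88: M₀a(2L − a)/(2EI) = 4031/EI
  point load 144.4 at a = 9.17: Pa²(3L − a)/(6EI) = 48226/EI
  δ_0 = 52257/EI
Flexibility coefficient — unit upward force at C: δ_{CC} = L³/(3EI) = 443.7/EI.
The prop prevents deflection at C: R_C = δ_0/δ_{CC} = 52257/443.7 = 117.8 kN.

R_C = 117.8 kN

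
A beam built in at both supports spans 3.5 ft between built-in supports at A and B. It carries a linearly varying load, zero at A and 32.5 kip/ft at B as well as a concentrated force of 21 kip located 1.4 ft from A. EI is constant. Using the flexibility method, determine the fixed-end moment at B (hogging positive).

M_B = 26.96 kip·ft

Take the two fixed-end moments M_A, M_B as redundants; the released structure is the simple span AB.
On the primary (simply-supported) span, the end slopes from the loading are:
  at A: triangular load, peak 32.5: 7w₀L³/(360EI) = 27.09/EI
  at B: triangular load, peak 32.5: w₀L³/(45EI) = 30.97/EI
  at A: point load 21 at a = 1.4: Pab(L + b)/(6LEI) = 16.46/EI
  at B: point load 21 at a = 1.4: Pab(L + a)/(6LEI) = 14.41/EI
  θ_A0 = 43.56/EI,  θ_B0 = 45.37/EI
Flexibility coefficients: a unit moment at one end gives L/(3EI) there and L/(6EI) at the far end, so f₁₁ = f₂₂ = 1.167/EI and f₁₂ = f₂₁ = 0.5833/EI.
Compatibility — zero rotation at each built-in end:
  1.167 M_A + 0.5833 M_B = 43.56
  0.5833 M_A + 1.167 M_B = 45.37
Solving the pair gives M_A = 23.85 kip·ft and M_B = 26.96 kip·ft (hogging).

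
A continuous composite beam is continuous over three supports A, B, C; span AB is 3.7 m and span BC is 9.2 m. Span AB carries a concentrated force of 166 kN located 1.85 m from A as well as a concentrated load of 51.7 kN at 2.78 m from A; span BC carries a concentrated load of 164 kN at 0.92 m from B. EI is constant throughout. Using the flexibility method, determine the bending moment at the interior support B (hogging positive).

Take M_B as the redundant. Released structure: two simple spans AB and BC with a hinge at B.
End slopes at the hinge B, treating each span as simply supported:
  span AB: point load 166 at a = 1.85: Pab(L + a)/(6LEI) = 142/EI
  span AB: point load 51.7 at a = 2.78: Pab(L + a)/(6LEI) = 38.6/EI
  span BC: point load 164 at a = 0.92: Pab(L + b)/(6LEI) = 395.6/EI
  relative rotation θ_0 = (180.6 + 395.6)/EI = 576.2/EI
A unit hogging moment at B produces rotation L₁/(3EI) + L₂/(3EI) = 4.3/EI.
Slope continuity at B: θ_0 = M_B·4.3/EI, so M_B = 576.2/4.3 = 134 kN·m (hogging).

M_B = 134 kN·m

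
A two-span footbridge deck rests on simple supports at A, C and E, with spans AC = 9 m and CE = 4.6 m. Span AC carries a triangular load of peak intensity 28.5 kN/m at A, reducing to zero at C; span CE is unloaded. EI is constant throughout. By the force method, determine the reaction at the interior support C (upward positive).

R_C = 72.02 kN

Take M_C as the redundant. Released structure: two simple spans AC and CE with a hinge at C.
Discontinuity in slope at C on the released structure — sum the simple-span end rotations:
  span AC: triangular load, peak 28.5: 7w₀L³/(360EI) = 404/EI
  relative rotation θ_0 = (404 + 0)/EI = 404/EI
A unit hogging moment at C produces rotation L₁/(3EI) + L₂/(3EI) = 4.533/EI.
Slope continuity at C: θ_0 = M_C·4.533/EI, so M_C = 404/4.533 = 89.11 kN·m (hogging).
Span AC, ΣM about A with M_C applied at C: R_C^{AC}·9 = 384.8 + 89.11, so R_C^{AC} = 52.65 kN and R_A = 128.2 − 52.65 = 75.6 kN.
Span CE, ΣM about E: R_C^{CE}·4.6 = 0 + 89.11, so R_C^{CE} = 19.37 kN and R_E = 0 − 19.37 = -19.37 kN.
R_C = 52.65 + 19.37 = 72.02 kN.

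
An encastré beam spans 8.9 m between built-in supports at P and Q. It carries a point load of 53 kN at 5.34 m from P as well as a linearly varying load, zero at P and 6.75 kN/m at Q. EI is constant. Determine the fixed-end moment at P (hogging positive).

Take the two fixed-end moments M_P, M_Q as redundants; the released structure is the simple span PQ.
End rotations of the released simple span under the applied load (×1/EI):
  at P: point load 53 at a = 5.34: Pab(L + b)/(6LEI) = 235.1/EI
  at Q: point load 53 at a = 5.34: Pab(L + a)/(6LEI) = 268.7/EI
  at P: triangular load, peak 6.75: 7w₀L³/(360EI) = 92.53/EI
  at Q: triangular load, peak 6.75: w₀L³/(45EI) = 105.7/EI
  θ_P0 = 327.6/EI,  θ_Q0 = 374.4/EI
Flexibility coefficients: a unit moment at one end gives L/(3EI) there and L/(6EI) at the far end, so f₁₁ = f₂₂ = 2.967/EI and f₁₂ = f₂₁ = 1.483/EI.
Compatibility — zero rotation at each built-in end:
  2.967 M_P + 1.483 M_Q = 327.6
  1.483 M_P + 2.967 M_Q = 374.4
Solving the pair gives M_P = 63.11 kN·m and M_Q = 94.66 kN·m (hogging).

M_P = 63.11 kN·m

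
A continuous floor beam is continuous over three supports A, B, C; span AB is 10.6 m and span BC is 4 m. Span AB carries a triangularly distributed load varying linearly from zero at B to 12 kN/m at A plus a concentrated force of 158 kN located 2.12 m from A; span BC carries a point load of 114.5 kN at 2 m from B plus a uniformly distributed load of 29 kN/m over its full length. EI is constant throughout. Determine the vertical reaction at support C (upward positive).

Release continuity at B by inserting a hinge; the redundant is the internal moment M_B. The primary structure is two simply-supported spans AB and BC.
Rotations at B on the released spans (each span's end-slope, ×1/EI):
  span AB: triangular load, peak 12: 7w₀L³/(360EI) = 277.9/EI
  span AB: point load 158 at a = 2.12: Pab(L + a)/(6LEI) = 568.1/EI
  span BC: point load 114.5 at a = 2: Pab(L + b)/(6LEI) = 114.5/EI
  span BC: UDL 29: wL³/(24EI) = 77.33/EI
  relative rotation θ_0 = (846 + 191.8)/EI = 1038/EI
A unit hogging moment at B produces rotation L₁/(3EI) + L₂/(3EI) = 4.867/EI.
Slope continuity at B: θ_0 = M_B·4.867/EI, so M_B = 1038/4.867 = 213.3 kN·m (hogging).
Span BC, ΣM about C: R_B^{BC}·4 = 461 + 213.3, so R_B^{BC} = 168.6 kN and R_C = 230.5 − 168.6 = 61.94 kN.

R_C = 61.94 kN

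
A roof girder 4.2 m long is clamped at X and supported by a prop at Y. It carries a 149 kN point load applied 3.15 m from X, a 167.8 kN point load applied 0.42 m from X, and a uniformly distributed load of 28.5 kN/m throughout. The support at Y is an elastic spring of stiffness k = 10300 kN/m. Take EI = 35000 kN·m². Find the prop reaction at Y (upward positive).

Choose R_Y as the redundant. The primary structure is the cantilever fixed at X.
Downward deflection at the released point Y due to the loads:
  point load 149 at a = 3.15: Pa²(3L − a)/(6EI) = 2329/EI
  point load 167.8 at a = 0.42: Pa²(3L − a)/(6EI) = 60.09/EI
  UDL 28.5: wL⁴/(8EI) = 1109/EI
  δ_0 = 3497/EI
Tip deflection under a unit load at Y: L³/(3EI) = 24.7/EI.
With EI = 35000 kN·m²: δ_0 = 0.09992 m and δ_{YY} = 0.000706 m/kN.
Compatibility — the spring shortens by R_Y/k under the reaction it provides: δ_0 − R_Y·δ_{YY} = R_Y/k. With 1/k = 0.000097 m/kN, R_Y = δ_0 / (δ_{YY} + 1/k) = 0.09992 / (0.000706 + 0.000097) = 124.5 kN.

R_Y = 124.5 kN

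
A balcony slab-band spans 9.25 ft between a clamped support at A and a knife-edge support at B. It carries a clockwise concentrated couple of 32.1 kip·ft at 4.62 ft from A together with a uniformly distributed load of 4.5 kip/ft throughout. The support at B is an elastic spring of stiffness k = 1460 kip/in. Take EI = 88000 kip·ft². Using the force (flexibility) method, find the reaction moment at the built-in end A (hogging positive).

Take the reaction at B as the redundant and release it; the primary structure is a cantilever fixed at A.
Deflection at B on the released cantilever, summing each load's contribution:
  clockwise couple 32.1 at a = 4.62: M₀a(2L − a)/(2EI) = 1029/EI
  UDL 4.5: wL⁴/(8EI) = 4118/EI
  δ_0 = 5147/EI
Tip deflection under a unit load at B: L³/(3EI) = 263.8/EI.
With EI = 88000 kip·ft²: δ_0 = 0.058491 ft and δ_{BB} = 0.002998 ft/kip.
Compatibility — the spring shortens by R_B/k under the reaction it provides: δ_0 − R_B·δ_{BB} = R_B/k. With 1/k = 1/(1460×12) ft/kip = 0.000057 ft/kip, R_B = δ_0 / (δ_{BB} + 1/k) = 0.058491 / (0.002998 + 0.000057) = 19.15 kip.
Moment equilibrium about A: M_A = Σ(load moments about A) − R_B·L = 224.6 − 19.15×9.25 = 47.51 kip·ft.

M_A = 47.51 kip·ft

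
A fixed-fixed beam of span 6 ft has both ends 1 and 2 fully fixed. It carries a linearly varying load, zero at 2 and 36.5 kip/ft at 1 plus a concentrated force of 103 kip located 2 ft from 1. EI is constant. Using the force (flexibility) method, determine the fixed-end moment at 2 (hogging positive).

Take the two fixed-end moments M_1, M_2 as redundants; the released structure is the simple span 12.
Simple-span end rotations at 1 and 2 under the given loads:
  at 1: triangular load, peak 36.5: w₀L³/(45EI) = 175.2/EI
  at 2: triangular load, peak 36.5: 7w₀L³/(360EI) = 153.3/EI
  at 1: point load 103 at a = 2: Pab(L + b)/(6LEI) = 228.9/EI
  at 2: point load 103 at a = 2: Pab(L + a)/(6LEI) = 183.1/EI
  θ_10 = 404.1/EI,  θ_20 = 336.4/EI
Flexibility coefficients: a unit moment at one end gives L/(3EI) there and L/(6EI) at the far end, so f₁₁ = f₂₂ = 2/EI and f₁₂ = f₂₁ = 1/EI.
Compatibility — zero rotation at each built-in end:
  2 M_1 + 1 M_2 = 404.1
  1 M_1 + 2 M_2 = 336.4
Solving the pair gives M_1 = 157.3 kip·ft and M_2 = 89.58 kip·ft (hogging).

M_2 = 89.58 kip·ft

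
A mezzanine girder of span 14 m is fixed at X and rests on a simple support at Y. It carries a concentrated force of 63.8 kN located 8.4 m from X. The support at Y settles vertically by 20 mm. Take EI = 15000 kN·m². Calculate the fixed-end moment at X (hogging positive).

Take the reaction at Y as the redundant and release it; the primary structure is a cantilever fixed at X.
Downward deflection at the released point Y due to the loads:
  point load 63.8 at a = 8.4: Pa²(3L − a)/(6EI) = 25210/EI
Tip deflection under a unit load at Y: L³/(3EI) = 914.7/EI.
With EI = 15000 kN·m²: δ_0 = 1.6806 m and δ_{YY} = 0.060978 m/kN.
Compatibility — the beam at Y must follow the support down by 0.02 m: δ_0 − R_Y·δ_{YY} = 0.02, so R_Y = (1.6806 − 0.02)/0.060978 = 27.23 kN.
Moment equilibrium about X: M_X = Σ(load moments about X) − R_Y·L = 535.9 − 27.23×14 = 154.6 kN·m.

M_X = 154.6 kN·m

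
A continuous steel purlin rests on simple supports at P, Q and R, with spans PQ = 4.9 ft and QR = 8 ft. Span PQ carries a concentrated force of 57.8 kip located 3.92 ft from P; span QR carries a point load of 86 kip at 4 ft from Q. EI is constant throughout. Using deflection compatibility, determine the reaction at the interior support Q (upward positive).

R_Q = 120.7 kip

Release continuity at Q by inserting a hinge; the redundant is the internal moment M_Q. The primary structure is two simply-supported spans PQ and QR.
End slopes at the hinge Q, treating each span as simply supported:
  span PQ: point load 57.8 at a = 3.92: Pab(L + a)/(6LEI) = 66.61/EI
  span QR: point load 86 at a = 4: Pab(L + b)/(6LEI) = 344/EI
  relative rotation θ_0 = (66.61 + 344)/EI = 410.6/EI
A unit hogging moment at Q produces rotation L₁/(3EI) + L₂/(3EI) = 4.3/EI.
Compatibility: M_Q·(L₁+L₂)/(3EI) = θ_0, giving M_Q = 95.49 kip·ft (hogging).
Span PQ, ΣM about P with M_Q applied at Q: R_Q^{PQ}·4.9 = 226.6 + 95.49, so R_Q^{PQ} = 65.73 kip and R_P = 57.8 − 65.73 = -7.928 kip.
Span QR, ΣM about R: R_Q^{QR}·8 = 344 + 95.49, so R_Q^{QR} = 54.94 kip and R_R = 86 − 54.94 = 31.06 kip.
R_Q = 65.73 + 54.94 = 120.7 kip.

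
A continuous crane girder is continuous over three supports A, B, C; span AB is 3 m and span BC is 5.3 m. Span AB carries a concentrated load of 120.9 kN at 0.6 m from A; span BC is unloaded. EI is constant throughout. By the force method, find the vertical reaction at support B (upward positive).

Insert a hinge at B; M_B is the redundant, and each span becomes simply supported.
End slopes at the hinge B, treating each span as simply supported:
  span AB: point load 120.9 at a = 0.6: Pab(L + a)/(6LEI) = 34.82/EI
  relative rotation θ_0 = (34.82 + 0)/EI = 34.82/EI
A unit hogging moment at B produces rotation L₁/(3EI) + L₂/(3EI) = 2.767/EI.
Slope continuity at B: θ_0 = M_B·2.767/EI, so M_B = 34.82/2.767 = 12.59 kN·m (hogging).
Span AB, ΣM about A with M_B applied at B: R_B^{AB}·3 = 72.54 + 12.59, so R_B^{AB} = 28.38 kN and R_A = 120.9 − 28.38 = 92.52 kN.
Span BC, ΣM about C: R_B^{BC}·5.3 = 0 + 12.59, so R_B^{BC} = 2.375 kN and R_C = 0 − 2.375 = -2.375 kN.
R_B = 28.38 + 2.375 = 30.75 kN.

R_B = 30.75 kN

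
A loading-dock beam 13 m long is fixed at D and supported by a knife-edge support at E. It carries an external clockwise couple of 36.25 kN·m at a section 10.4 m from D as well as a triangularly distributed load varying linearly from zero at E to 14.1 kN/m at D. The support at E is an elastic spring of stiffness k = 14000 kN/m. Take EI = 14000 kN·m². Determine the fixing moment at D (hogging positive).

Remove the prop at E; the released (primary) structure is a cantilever built in at D.
Deflection at E on the released cantilever, summing each load's contribution:
  clockwise couple 36.25 at a = 10.4: M₀a(2L − a)/(2EI) = 2941/EI
  triangular load, peak 14.1 at the fixed end: w₀L⁴/(30EI) = 13424/EI
  δ_0 = 16364/EI
Flexibility coefficient — unit upward force at E: δ_{EE} = L³/(3EI) = 732.3/EI.
With EI = 14000 kN·m²: δ_0 = 1.1689 m and δ_{EE} = 0.05231 m/kN.
Compatibility — the spring shortens by R_E/k under the reaction it provides: δ_0 − R_E·δ_{EE} = R_E/k. With 1/k = 0.000071 m/kN, R_E = δ_0 / (δ_{EE} + 1/k) = 1.1689 / (0.05231 + 0.000071) = 22.31 kN.
Moment equilibrium about D: M_D = Σ(load moments about D) − R_E·L = 433.4 − 22.31×13 = 143.3 kN·m.

M_D = 143.3 kN·m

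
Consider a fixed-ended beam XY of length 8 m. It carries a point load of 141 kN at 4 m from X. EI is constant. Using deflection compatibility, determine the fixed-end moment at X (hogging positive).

Release both end moments; the primary structure is a simply-supported span XY with redundants M_X and M_Y.
Simple-span end rotations at X and Y under the given loads:
  at X: point load 141 at a = 4: Pab(L + b)/(6LEI) = 564/EI
  at Y: point load 141 at a = 4: Pab(L + a)/(6LEI) = 564/EI
  θ_X0 = 564/EI,  θ_Y0 = 564/EI
Flexibility coefficients: a unit moment at one end gives L/(3EI) there and L/(6EI) at the far end, so f₁₁ = f₂₂ = 2.667/EI and f₁₂ = f₂₁ = 1.333/EI.
Compatibility — zero rotation at each built-in end:
  2.667 M_X + 1.333 M_Y = 564
  1.333 M_X + 2.667 M_Y = 564
Solving the pair gives M_X = 141 kN·m and M_Y = 141 kN·m (hogging).

M_X = 141 kN·m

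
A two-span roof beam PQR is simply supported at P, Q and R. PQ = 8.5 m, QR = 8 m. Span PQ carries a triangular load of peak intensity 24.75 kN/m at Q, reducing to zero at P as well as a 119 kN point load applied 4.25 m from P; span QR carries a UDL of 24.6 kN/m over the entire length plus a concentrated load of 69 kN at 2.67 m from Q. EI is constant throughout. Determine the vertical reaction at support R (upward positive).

R_R = 83.41 kN

Release continuity at Q by inserting a hinge; the redundant is the internal moment M_Q. The primary structure is two simply-supported spans PQ and QR.
Discontinuity in slope at Q on the released structure — sum the simple-span end rotations:
  span PQ: triangular load, peak 24.75: w₀L³/(45EI) = 337.8/EI
  span PQ: point load 119 at a = 4.25: Pab(L + a)/(6LEI) = 537.4/EI
  span QR: UDL 24.6: wL³/(24EI) = 524.8/EI
  span QR: point load 69 at a = 2.67: Pab(L + b)/(6LEI) = 272.7/EI
  relative rotation θ_0 = (875.1 + 797.5)/EI = 1673/EI
A unit hogging moment at Q produces rotation L₁/(3EI) + L₂/(3EI) = 5.5/EI.
Compatibility: M_Q·(L₁+L₂)/(3EI) = θ_0, giving M_Q = 304.1 kN·m (hogging).
Span QR, ΣM about R: R_Q^{QR}·8 = 1155 + 304.1, so R_Q^{QR} = 182.4 kN and R_R = 265.8 − 182.4 = 83.41 kN.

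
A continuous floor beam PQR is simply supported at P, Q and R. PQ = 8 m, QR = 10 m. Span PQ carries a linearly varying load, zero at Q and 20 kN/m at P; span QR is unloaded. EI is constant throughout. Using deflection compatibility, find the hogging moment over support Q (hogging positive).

M_Q = 33.19 kN·m

Insert a hinge at Q; M_Q is the redundant, and each span becomes simply supported.
End slopes at the hinge Q, treating each span as simply supported:
  span PQ: triangular load, peak 20: 7w₀L³/(360EI) = 199.1/EI
  relative rotation θ_0 = (199.1 + 0)/EI = 199.1/EI
A unit hogging moment at Q produces rotation L₁/(3EI) + L₂/(3EI) = 6/EI.
Slope continuity at Q: θ_0 = M_Q·6/EI, so M_Q = 199.1/6 = 33.19 kN·m (hogging).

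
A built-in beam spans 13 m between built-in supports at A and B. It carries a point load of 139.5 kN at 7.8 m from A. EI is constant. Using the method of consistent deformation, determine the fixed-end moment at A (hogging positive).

Release both end moments; the primary structure is a simply-supported span AB with redundants M_A and M_B.
On the primary (simply-supported) span, the end slopes from the loading are:
  at A: point load 139.5 at a = 7.8: Pab(L + b)/(6LEI) = 1320/EI
  at B: point load 139.5 at a = 7.8: Pab(L + a)/(6LEI) = 1509/EI
  θ_A0 = 1320/EI,  θ_B0 = 1509/EI
Flexibility coefficients: a unit moment at one end gives L/(3EI) there and L/(6EI) at the far end, so f₁₁ = f₂₂ = 4.333/EI and f₁₂ = f₂₁ = 2.167/EI.
Compatibility — zero rotation at each built-in end:
  4.333 M_A + 2.167 M_B = 1320
  2.167 M_A + 4.333 M_B = 1509
Solving the pair gives M_A = 174.1 kN·m and M_B = 261.1 kN·m (hogging).

M_A = 174.1 kN·m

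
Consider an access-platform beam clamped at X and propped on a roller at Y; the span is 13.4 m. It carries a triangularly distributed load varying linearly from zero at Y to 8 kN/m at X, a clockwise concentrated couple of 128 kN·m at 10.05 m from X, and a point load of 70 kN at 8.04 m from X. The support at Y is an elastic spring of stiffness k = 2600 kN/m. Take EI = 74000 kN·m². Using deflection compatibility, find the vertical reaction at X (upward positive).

R_X = 71.07 kN

Remove the prop at Y; the released (primary) structure is a cantilever built in at X.
Deflection at Y on the released cantilever, summing each load's contribution:
  triangular load, peak 8 at the fixed end: w₀L⁴/(30EI) = 8598/EI
  clockwise couple 128 at a = 10.05: M₀a(2L − a)/(2EI) = 10774/EI
  point load 70 at a = 8.04: Pa²(3L − a)/(6EI) = 24254/EI
  δ_0 = 43625/EI
Flexibility coefficient — unit upward force at Y: δ_{YY} = L³/(3EI) = 802/EI.
With EI = 74000 kN·m²: δ_0 = 0.58953 m and δ_{YY} = 0.010838 m/kN.
Compatibility — the spring shortens by R_Y/k under the reaction it provides: δ_0 − R_Y·δ_{YY} = R_Y/k. With 1/k = 0.000385 m/kN, R_Y = δ_0 / (δ_{YY} + 1/k) = 0.58953 / (0.010838 + 0.000385) = 52.53 kN.
Vertical equilibrium: R_X = ΣP − R_Y = 123.6 − 52.53 = 71.07 kN.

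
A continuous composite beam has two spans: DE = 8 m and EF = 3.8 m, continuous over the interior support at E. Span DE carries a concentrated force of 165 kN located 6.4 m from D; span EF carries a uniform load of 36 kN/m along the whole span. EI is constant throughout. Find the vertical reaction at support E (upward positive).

R_E = 258.5 kN

Take M_E as the redundant. Released structure: two simple spans DE and EF with a hinge at E.
Discontinuity in slope at E on the released structure — sum the simple-span end rotations:
  span DE: point load 165 at a = 6.4: Pab(L + a)/(6LEI) = 506.9/EI
  span EF: UDL 36: wL³/(24EI) = 82.31/EI
  relative rotation θ_0 = (506.9 + 82.31)/EI = 589.2/EI
A unit hogging moment at E produces rotation L₁/(3EI) + L₂/(3EI) = 3.933/EI.
Compatibility: M_E·(L₁+L₂)/(3EI) = θ_0, giving M_E = 149.8 kN·m (hogging).
Span DE, ΣM about D with M_E applied at E: R_E^{DE}·8 = 1056 + 149.8, so R_E^{DE} = 150.7 kN and R_D = 165 − 150.7 = 14.28 kN.
Span EF, ΣM about F: R_E^{EF}·3.8 = 259.9 + 149.8, so R_E^{EF} = 107.8 kN and R_F = 136.8 − 107.8 = 28.98 kN.
R_E = 150.7 + 107.8 = 258.5 kN.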